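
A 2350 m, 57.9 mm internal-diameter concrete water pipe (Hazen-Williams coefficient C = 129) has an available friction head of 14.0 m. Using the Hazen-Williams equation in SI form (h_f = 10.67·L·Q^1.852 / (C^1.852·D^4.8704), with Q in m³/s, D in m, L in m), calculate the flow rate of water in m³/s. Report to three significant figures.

Rearranging: Q = [h_f·C^1.852·D^4.8704 / (10.67·L)]^(1/1.852)
Q = [14.0·129^1.852·0.0579^4.8704 / (10.67·2350)]^0.540 = 0.001259 m³/s

Q ≈ 0.00126 m³/s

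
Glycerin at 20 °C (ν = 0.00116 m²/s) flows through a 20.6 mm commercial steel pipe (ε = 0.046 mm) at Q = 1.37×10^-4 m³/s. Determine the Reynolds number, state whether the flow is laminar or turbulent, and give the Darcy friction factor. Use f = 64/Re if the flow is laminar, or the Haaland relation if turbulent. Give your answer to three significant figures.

V = 4Q/(πD²) = 0.4111 m/s
Re = VD/ν = 0.4111·0.0206/0.00116 = 7.30
Re < 2300 → laminar → f = 64/Re = 8.767

Re ≈ 7.30; laminar; f = 64/Re ≈ 8.77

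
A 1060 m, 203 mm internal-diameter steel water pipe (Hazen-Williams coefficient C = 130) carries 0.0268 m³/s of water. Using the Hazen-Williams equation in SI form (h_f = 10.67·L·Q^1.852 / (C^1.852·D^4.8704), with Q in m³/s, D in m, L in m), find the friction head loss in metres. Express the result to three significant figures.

h_f = 10.67·1060·0.0268^1.852 / (130^1.852·0.203^4.8704) = 3.982 m

h_f ≈ 3.98 m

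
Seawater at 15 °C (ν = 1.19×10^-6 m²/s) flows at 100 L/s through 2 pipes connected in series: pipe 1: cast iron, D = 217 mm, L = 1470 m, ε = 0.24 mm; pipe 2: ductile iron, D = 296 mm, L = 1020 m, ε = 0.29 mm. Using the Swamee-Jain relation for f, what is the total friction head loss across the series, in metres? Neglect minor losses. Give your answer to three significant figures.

Pipe 1: V = 2.704 m/s, Re = 4.93×10^5, ε/D = 0.00111, f = 0.02081, h_1 = f(L/D)V²/2g = 52.54 m
Pipe 2: V = 1.453 m/s, Re = 3.61×10^5, ε/D = 9.80×10^-4, f = 0.02050, h_2 = f(L/D)V²/2g = 7.603 m
Series → Q common, losses add: H = Σh = 60.14 m

H ≈ 60.1 m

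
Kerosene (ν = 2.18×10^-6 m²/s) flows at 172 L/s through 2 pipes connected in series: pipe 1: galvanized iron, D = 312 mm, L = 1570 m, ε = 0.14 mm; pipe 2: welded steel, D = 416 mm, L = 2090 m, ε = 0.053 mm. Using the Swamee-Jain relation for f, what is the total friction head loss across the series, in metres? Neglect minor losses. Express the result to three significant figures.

H ≈ 29.9 m

Pipe 1: V = 2.250 m/s, Re = 3.22×10^5, ε/D = 4.49×10^-4, f = 0.01793, h_1 = f(L/D)V²/2g = 23.28 m
Pipe 2: V = 1.265 m/s, Re = 2.41×10^5, ε/D = 1.27×10^-4, f = 0.01616, h_2 = f(L/D)V²/2g = 6.626 m
Series → Q common, losses add: H = Σh = 29.91 m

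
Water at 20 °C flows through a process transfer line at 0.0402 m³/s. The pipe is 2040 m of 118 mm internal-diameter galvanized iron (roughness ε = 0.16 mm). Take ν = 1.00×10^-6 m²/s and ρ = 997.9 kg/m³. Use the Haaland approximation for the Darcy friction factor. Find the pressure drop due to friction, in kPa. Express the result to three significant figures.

Δp ≈ 2530 kPa

V = 4Q/(πD²) = 4·0.0402/(π·0.118²) = 3.676 m/s
Re = VD/ν = 3.676·0.118/1.00×10^-6 = 4.34×10^5 → turbulent
ε/D = 0.16/118 = 0.00136
Haaland: f = 0.02170
h_f = f(L/D)V²/(2g) = 0.02170·(2040/0.118)·3.676²/(2·9.81) = 258.4 m
Δp = ρg·h_f = 997.9·9.81·258.4 = 2530 kPa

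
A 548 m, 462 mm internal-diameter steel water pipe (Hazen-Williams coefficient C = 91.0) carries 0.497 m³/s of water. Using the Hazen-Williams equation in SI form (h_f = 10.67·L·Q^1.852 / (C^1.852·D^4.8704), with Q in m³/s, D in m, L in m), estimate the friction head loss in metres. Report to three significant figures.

h_f = 10.67·548·0.497^1.852 / (91.0^1.852·0.462^4.8704) = 16.21 m

h_f ≈ 16.2 m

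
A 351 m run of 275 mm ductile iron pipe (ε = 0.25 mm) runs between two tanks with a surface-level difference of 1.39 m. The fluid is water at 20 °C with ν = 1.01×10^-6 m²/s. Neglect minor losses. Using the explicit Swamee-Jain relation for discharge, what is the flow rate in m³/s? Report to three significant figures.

Q ≈ 0.0610 m³/s

Swamee-Jain (Type II): Q = -0.965·√(gD⁵h_f/L)·ln[ε/(3.7D) + √(3.17ν²L/(gD³h_f))]
√(gD⁵h_f/L) = √(9.81·0.275⁵·1.39/351) = 0.007817
ε/(3.7D) = 2.46×10^-4; √(3.17ν²L/(gD³h_f)) = 6.33×10^-5
Q = -0.965·0.007817·ln(3.090×10^-4) = 0.06097 m³/s
Check: V = 1.03 m/s, Re = 2.79×10^5, f = 0.02043, h_f = 1.40 m ≈ 1.39 m ✓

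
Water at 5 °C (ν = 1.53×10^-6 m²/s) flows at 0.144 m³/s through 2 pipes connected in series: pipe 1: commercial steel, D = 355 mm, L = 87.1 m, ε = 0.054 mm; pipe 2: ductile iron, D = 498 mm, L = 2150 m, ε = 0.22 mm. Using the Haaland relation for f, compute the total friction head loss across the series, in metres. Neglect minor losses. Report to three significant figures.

H ≈ 2.58 m

Pipe 1: V = 1.455 m/s, Re = 3.38×10^5, ε/D = 1.52×10^-4, f = 0.01546, h_1 = f(L/D)V²/2g = 0.4091 m
Pipe 2: V = 0.7393 m/s, Re = 2.41×10^5, ε/D = 4.42×10^-4, f = 0.01803, h_2 = f(L/D)V²/2g = 2.168 m
Series → Q common, losses add: H = Σh = 2.577 m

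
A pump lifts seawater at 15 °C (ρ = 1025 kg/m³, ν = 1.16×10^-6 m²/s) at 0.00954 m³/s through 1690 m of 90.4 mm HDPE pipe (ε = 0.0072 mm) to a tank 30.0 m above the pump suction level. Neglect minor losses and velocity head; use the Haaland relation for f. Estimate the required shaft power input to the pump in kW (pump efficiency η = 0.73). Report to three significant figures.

P_shaft ≈ 8.83 kW

V = 4Q/(πD²) = 1.486 m/s; Re = 1.16×10^5; ε/D = 7.96×10^-5; f = 0.01767
h_f = f(L/D)V²/2g = 37.20 m
Total head H = z + h_f = 30.0 + 37.20 = 67.20 m
P_hyd = ρgQH = 1025·9.81·0.00954·67.20 = 6.446 kW
P_shaft = P_hyd/η = 6.446/0.73 = 8.830 kW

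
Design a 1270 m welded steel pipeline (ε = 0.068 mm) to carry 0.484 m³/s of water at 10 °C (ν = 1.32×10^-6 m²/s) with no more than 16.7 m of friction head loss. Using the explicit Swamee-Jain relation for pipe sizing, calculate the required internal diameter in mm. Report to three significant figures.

Swamee-Jain (Type III): D = 0.66·[ε^1.25·(LQ²/(gh_f))^4.75 + ν·Q^9.4·(L/(gh_f))^5.2]^0.04
LQ²/(gh_f) = 1.816; L/(gh_f) = 7.752
Term 1 = ε^1.25·(…)^4.75 = 1.05×10^-4; Term 2 = ν·Q^9.4·(…)^5.2 = 6.07×10^-5
D = 0.66·(1.05×10^-4 + 6.07×10^-5)^0.04 = 0.4659 m = 466 mm
Check: V = 2.84 m/s, Re = 1.00×10^6, f = 0.01413, h_f = 15.8 m ≈ 16.7 m ✓

D ≈ 466 mm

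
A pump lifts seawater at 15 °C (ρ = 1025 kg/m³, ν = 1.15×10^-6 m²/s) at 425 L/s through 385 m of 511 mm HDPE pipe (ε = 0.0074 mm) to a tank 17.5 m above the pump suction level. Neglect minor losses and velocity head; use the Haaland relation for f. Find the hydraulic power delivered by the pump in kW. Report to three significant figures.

V = 4Q/(πD²) = 2.072 m/s; Re = 9.21×10^5; ε/D = 1.45×10^-5; f = 0.01200
h_f = f(L/D)V²/2g = 1.979 m
Total head H = z + h_f = 17.5 + 1.979 = 19.48 m
P_hyd = ρgQH = 1025·9.81·0.425·19.48 = 83.24 kW

P_hyd ≈ 83.2 kW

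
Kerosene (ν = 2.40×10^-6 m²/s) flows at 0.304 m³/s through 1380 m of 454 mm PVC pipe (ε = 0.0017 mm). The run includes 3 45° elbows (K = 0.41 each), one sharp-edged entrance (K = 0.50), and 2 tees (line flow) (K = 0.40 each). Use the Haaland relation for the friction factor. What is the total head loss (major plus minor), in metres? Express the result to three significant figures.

V = 4Q/(πD²) = 1.878 m/s; V²/2g = 0.1797 m
Re = 3.55×10^5, ε/D = 3.74×10^-6 → f = 0.01393 (Haaland)
Major: h_f = f(L/D)·V²/2g = 0.01393·3040·0.1797 = 7.612 m
Minor: ΣK = 2.53; h_m = ΣK·V²/2g = 0.4547 m
Total H_L = 7.612 + 0.4547 = 8.066 m

H_L ≈ 8.07 m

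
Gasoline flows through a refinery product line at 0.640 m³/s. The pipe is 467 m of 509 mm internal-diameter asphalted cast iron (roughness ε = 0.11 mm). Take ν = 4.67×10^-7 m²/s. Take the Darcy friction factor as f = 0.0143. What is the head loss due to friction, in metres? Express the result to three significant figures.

V = 4Q/(πD²) = 4·0.640/(π·0.509²) = 3.145 m/s
h_f = f(L/D)V²/(2g) = 0.01430·(467/0.509)·3.145²/(2·9.81) = 6.615 m

h_f ≈ 6.62 m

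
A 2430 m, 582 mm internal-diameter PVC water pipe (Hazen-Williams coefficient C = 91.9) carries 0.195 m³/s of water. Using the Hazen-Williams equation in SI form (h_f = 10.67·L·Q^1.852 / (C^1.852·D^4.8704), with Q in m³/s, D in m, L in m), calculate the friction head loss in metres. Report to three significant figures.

h_f ≈ 4.05 m

h_f = 10.67·2430·0.195^1.852 / (91.9^1.852·0.582^4.8704) = 4.053 m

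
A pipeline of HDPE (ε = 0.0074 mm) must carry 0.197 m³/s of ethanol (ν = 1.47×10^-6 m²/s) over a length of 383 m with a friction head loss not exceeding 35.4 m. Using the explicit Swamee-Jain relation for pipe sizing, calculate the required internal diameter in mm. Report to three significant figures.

Swamee-Jain (Type III): D = 0.66·[ε^1.25·(LQ²/(gh_f))^4.75 + ν·Q^9.4·(L/(gh_f))^5.2]^0.04
LQ²/(gh_f) = 0.04280; L/(gh_f) = 1.103
Term 1 = ε^1.25·(…)^4.75 = 1.22×10^-13; Term 2 = ν·Q^9.4·(…)^5.2 = 5.71×10^-13
D = 0.66·(1.22×10^-13 + 5.71×10^-13)^0.04 = 0.2154 m = 215 mm
Check: V = 5.41 m/s, Re = 7.92×10^5, f = 0.01276, h_f = 33.8 m ≈ 35.4 m ✓

D ≈ 215 mm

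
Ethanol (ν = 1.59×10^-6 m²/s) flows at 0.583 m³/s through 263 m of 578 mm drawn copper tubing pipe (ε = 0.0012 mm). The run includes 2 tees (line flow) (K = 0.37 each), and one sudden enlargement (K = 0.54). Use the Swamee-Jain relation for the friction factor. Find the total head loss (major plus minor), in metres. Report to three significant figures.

V = 4Q/(πD²) = 2.222 m/s; V²/2g = 0.2516 m
Re = 8.08×10^5, ε/D = 2.08×10^-6 → f = 0.01208 (Swamee-Jain)
Major: h_f = f(L/D)·V²/2g = 0.01208·455.0·0.2516 = 1.383 m
Minor: ΣK = 1.28; h_m = ΣK·V²/2g = 0.3221 m
Total H_L = 1.383 + 0.3221 = 1.705 m

H_L ≈ 1.71 m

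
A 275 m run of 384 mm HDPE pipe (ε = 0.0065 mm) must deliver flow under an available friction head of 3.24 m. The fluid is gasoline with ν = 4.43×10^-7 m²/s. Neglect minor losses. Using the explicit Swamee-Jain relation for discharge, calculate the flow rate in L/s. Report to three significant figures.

Swamee-Jain (Type II): Q = -0.965·√(gD⁵h_f/L)·ln[ε/(3.7D) + √(3.17ν²L/(gD³h_f))]
√(gD⁵h_f/L) = √(9.81·0.384⁵·3.24/275) = 0.03106
ε/(3.7D) = 4.57×10^-6; √(3.17ν²L/(gD³h_f)) = 9.75×10^-6
Q = -0.965·0.03106·ln(1.432×10^-5) = 0.3344 m³/s
Check: V = 2.89 m/s, Re = 2.50×10^6, f = 0.01069, h_f = 3.25 m ≈ 3.24 m ✓

Q ≈ 334 L/s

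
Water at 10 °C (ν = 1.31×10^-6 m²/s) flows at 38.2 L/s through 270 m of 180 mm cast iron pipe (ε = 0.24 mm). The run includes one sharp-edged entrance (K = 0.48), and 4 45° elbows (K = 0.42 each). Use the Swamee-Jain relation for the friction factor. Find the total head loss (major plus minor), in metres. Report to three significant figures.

H_L ≈ 4.10 m

V = 4Q/(πD²) = 1.501 m/s; V²/2g = 0.1149 m
Re = 2.06×10^5, ε/D = 0.00133 → f = 0.02238 (Swamee-Jain)
Major: h_f = f(L/D)·V²/2g = 0.02238·1500·0.1149 = 3.856 m
Minor: ΣK = 2.16; h_m = ΣK·V²/2g = 0.2481 m
Total H_L = 3.856 + 0.2481 = 4.104 m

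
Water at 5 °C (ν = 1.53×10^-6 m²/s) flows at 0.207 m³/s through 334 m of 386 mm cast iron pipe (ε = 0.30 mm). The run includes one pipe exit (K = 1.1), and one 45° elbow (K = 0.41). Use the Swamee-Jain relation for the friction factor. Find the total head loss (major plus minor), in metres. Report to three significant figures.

H_L ≈ 2.92 m

V = 4Q/(πD²) = 1.769 m/s; V²/2g = 0.1595 m
Re = 4.46×10^5, ε/D = 7.77×10^-4 → f = 0.01940 (Swamee-Jain)
Major: h_f = f(L/D)·V²/2g = 0.01940·865.3·0.1595 = 2.677 m
Minor: ΣK = 1.51; h_m = ΣK·V²/2g = 0.2408 m
Total H_L = 2.677 + 0.2408 = 2.918 m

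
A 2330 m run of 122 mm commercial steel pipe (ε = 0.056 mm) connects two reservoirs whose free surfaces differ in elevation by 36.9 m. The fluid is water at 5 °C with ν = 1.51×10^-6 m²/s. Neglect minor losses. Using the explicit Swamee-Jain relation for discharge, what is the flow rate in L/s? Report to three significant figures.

Q ≈ 16.1 L/s

Swamee-Jain (Type II): Q = -0.965·√(gD⁵h_f/L)·ln[ε/(3.7D) + √(3.17ν²L/(gD³h_f))]
√(gD⁵h_f/L) = √(9.81·0.122⁵·36.9/2330) = 0.002049
ε/(3.7D) = 1.24×10^-4; √(3.17ν²L/(gD³h_f)) = 1.60×10^-4
Q = -0.965·0.002049·ln(2.841×10^-4) = 0.01615 m³/s
Check: V = 1.38 m/s, Re = 1.12×10^5, f = 0.01995, h_f = 37.1 m ≈ 36.9 m ✓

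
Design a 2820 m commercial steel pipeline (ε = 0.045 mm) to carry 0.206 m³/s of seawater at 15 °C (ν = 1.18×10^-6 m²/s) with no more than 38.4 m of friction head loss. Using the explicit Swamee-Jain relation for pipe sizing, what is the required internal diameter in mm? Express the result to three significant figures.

Swamee-Jain (Type III): D = 0.66·[ε^1.25·(LQ²/(gh_f))^4.75 + ν·Q^9.4·(L/(gh_f))^5.2]^0.04
LQ²/(gh_f) = 0.3177; L/(gh_f) = 7.486
Term 1 = ε^1.25·(…)^4.75 = 1.59×10^-8; Term 2 = ν·Q^9.4·(…)^5.2 = 1.47×10^-8
D = 0.66·(1.59×10^-8 + 1.47×10^-8)^0.04 = 0.3304 m = 330 mm
Check: V = 2.40 m/s, Re = 6.73×10^5, f = 0.01446, h_f = 36.3 m ≈ 38.4 m ✓

D ≈ 330 mm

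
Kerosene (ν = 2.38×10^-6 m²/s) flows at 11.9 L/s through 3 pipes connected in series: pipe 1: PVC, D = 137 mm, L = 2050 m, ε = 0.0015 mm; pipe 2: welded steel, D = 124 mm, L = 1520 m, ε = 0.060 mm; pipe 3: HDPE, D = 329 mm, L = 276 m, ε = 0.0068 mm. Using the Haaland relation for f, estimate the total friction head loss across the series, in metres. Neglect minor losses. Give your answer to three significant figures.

Pipe 1: V = 0.8073 m/s, Re = 4.65×10^4, ε/D = 1.09×10^-5, f = 0.02108, h_1 = f(L/D)V²/2g = 10.48 m
Pipe 2: V = 0.9854 m/s, Re = 5.13×10^4, ε/D = 4.84×10^-4, f = 0.02210, h_2 = f(L/D)V²/2g = 13.41 m
Pipe 3: V = 0.1400 m/s, Re = 1.94×10^4, ε/D = 2.07×10^-5, f = 0.02599, h_3 = f(L/D)V²/2g = 0.02178 m
Series → Q common, losses add: H = Σh = 23.91 m

H ≈ 23.9 m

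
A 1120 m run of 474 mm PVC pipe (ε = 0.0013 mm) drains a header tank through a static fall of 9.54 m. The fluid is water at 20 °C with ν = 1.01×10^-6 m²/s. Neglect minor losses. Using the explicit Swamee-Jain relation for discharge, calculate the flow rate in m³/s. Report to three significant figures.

Swamee-Jain (Type II): Q = -0.965·√(gD⁵h_f/L)·ln[ε/(3.7D) + √(3.17ν²L/(gD³h_f))]
√(gD⁵h_f/L) = √(9.81·0.474⁵·9.54/1120) = 0.04471
ε/(3.7D) = 7.41×10^-7; √(3.17ν²L/(gD³h_f)) = 1.91×10^-5
Q = -0.965·0.04471·ln(1.980×10^-5) = 0.4673 m³/s
Check: V = 2.65 m/s, Re = 1.24×10^6, f = 0.01127, h_f = 9.52 m ≈ 9.54 m ✓

Q ≈ 0.467 m³/s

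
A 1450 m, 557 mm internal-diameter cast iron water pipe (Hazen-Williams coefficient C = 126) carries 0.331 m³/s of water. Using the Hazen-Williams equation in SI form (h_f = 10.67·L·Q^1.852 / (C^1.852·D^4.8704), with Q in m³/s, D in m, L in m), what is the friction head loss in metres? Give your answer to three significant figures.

h_f = 10.67·1450·0.331^1.852 / (126^1.852·0.557^4.8704) = 4.448 m

h_f ≈ 4.45 m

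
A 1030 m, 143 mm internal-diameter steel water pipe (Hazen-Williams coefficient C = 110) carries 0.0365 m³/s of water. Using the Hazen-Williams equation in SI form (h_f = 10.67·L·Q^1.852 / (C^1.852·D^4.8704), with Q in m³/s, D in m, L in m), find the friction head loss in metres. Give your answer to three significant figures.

h_f = 10.67·1030·0.0365^1.852 / (110^1.852·0.143^4.8704) = 51.47 m

h_f ≈ 51.5 m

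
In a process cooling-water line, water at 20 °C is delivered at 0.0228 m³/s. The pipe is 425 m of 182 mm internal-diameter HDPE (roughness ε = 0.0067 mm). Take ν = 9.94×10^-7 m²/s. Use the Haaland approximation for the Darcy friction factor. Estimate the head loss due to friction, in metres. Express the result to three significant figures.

V = 4Q/(πD²) = 4·0.0228/(π·0.182²) = 0.8764 m/s
Re = VD/ν = 0.8764·0.182/9.94×10^-7 = 1.60×10^5 → turbulent
ε/D = 0.0067/182 = 3.68×10^-5
Haaland: f = 0.01639
h_f = f(L/D)V²/(2g) = 0.01639·(425/0.182)·0.8764²/(2·9.81) = 1.499 m

h_f ≈ 1.50 m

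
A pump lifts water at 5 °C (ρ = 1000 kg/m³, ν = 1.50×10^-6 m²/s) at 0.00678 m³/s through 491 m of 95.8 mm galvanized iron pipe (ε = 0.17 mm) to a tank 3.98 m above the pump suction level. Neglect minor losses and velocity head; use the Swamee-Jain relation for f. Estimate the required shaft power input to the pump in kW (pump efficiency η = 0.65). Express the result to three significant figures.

P_shaft ≈ 1.02 kW

V = 4Q/(πD²) = 0.9406 m/s; Re = 6.01×10^4; ε/D = 0.00177; f = 0.02576
h_f = f(L/D)V²/2g = 5.953 m
Total head H = z + h_f = 3.98 + 5.953 = 9.933 m
P_hyd = ρgQH = 1000·9.81·0.00678·9.933 = 0.6607 kW
P_shaft = P_hyd/η = 0.6607/0.65 = 1.016 kW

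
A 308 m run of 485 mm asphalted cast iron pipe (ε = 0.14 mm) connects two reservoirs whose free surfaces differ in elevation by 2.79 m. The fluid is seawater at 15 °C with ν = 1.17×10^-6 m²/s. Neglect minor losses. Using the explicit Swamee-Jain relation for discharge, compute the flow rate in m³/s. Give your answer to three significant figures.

Swamee-Jain (Type II): Q = -0.965·√(gD⁵h_f/L)·ln[ε/(3.7D) + √(3.17ν²L/(gD³h_f))]
√(gD⁵h_f/L) = √(9.81·0.485⁵·2.79/308) = 0.04883
ε/(3.7D) = 7.80×10^-5; √(3.17ν²L/(gD³h_f)) = 2.07×10^-5
Q = -0.965·0.04883·ln(9.871×10^-5) = 0.4346 m³/s
Check: V = 2.35 m/s, Re = 9.75×10^5, f = 0.01567, h_f = 2.81 m ≈ 2.79 m ✓

Q ≈ 0.435 m³/s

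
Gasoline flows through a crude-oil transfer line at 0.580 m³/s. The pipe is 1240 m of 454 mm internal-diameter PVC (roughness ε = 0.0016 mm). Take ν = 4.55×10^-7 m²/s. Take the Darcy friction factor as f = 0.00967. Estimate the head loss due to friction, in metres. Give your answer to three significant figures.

V = 4Q/(πD²) = 4·0.580/(π·0.454²) = 3.583 m/s
h_f = f(L/D)V²/(2g) = 0.009670·(1240/0.454)·3.583²/(2·9.81) = 17.28 m

h_f ≈ 17.3 m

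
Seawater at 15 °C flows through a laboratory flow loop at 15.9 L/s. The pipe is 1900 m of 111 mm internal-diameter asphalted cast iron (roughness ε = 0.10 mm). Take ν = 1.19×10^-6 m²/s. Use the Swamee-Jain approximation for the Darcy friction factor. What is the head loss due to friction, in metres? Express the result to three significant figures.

V = 4Q/(πD²) = 4·0.0159/(π·0.111²) = 1.643 m/s
Re = VD/ν = 1.643·0.111/1.19×10^-6 = 1.53×10^5 → turbulent
ε/D = 0.10/111 = 9.01×10^-4
Swamee-Jain: f = 0.02118
h_f = f(L/D)V²/(2g) = 0.02118·(1900/0.111)·1.643²/(2·9.81) = 49.90 m

h_f ≈ 49.9 m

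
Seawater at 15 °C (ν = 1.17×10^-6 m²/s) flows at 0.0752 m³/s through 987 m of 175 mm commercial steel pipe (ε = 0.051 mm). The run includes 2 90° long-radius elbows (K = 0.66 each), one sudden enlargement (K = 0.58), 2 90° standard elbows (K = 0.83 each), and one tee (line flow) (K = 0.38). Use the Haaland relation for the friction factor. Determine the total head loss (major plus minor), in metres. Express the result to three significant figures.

V = 4Q/(πD²) = 3.126 m/s; V²/2g = 0.4982 m
Re = 4.68×10^5, ε/D = 2.91×10^-4 → f = 0.01616 (Haaland)
Major: h_f = f(L/D)·V²/2g = 0.01616·5640·0.4982 = 45.40 m
Minor: ΣK = 3.94; h_m = ΣK·V²/2g = 1.963 m
Total H_L = 45.40 + 1.963 = 47.37 m

H_L ≈ 47.4 m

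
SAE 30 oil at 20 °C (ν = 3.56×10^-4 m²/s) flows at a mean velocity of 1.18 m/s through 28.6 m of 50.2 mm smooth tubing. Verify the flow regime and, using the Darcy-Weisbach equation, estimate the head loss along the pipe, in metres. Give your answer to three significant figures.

Re = VD/ν = 1.18·0.05020/3.56×10^-4 = 166 → laminar (Re < 2300)
f = 64/Re = 0.3846
h_f = f(L/D)V²/(2g) = 0.3846·(28.6/0.05020)·1.18²/(2·9.81) = 15.55 m

h_f ≈ 15.6 m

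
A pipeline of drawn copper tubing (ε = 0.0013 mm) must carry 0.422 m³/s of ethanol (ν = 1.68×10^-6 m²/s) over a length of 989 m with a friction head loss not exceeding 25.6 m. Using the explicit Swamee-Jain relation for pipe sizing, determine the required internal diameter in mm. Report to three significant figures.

Swamee-Jain (Type III): D = 0.66·[ε^1.25·(LQ²/(gh_f))^4.75 + ν·Q^9.4·(L/(gh_f))^5.2]^0.04
LQ²/(gh_f) = 0.7013; L/(gh_f) = 3.938
Term 1 = ε^1.25·(…)^4.75 = 8.14×10^-9; Term 2 = ν·Q^9.4·(…)^5.2 = 6.29×10^-7
D = 0.66·(8.14×10^-9 + 6.29×10^-7)^0.04 = 0.3730 m = 373 mm
Check: V = 3.86 m/s, Re = 8.57×10^5, f = 0.01199, h_f = 24.2 m ≈ 25.6 m ✓

D ≈ 373 mm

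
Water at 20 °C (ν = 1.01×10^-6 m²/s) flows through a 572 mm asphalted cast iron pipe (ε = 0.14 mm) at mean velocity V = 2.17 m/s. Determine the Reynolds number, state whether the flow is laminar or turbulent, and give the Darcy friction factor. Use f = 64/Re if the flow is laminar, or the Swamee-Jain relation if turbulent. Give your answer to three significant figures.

Re = VD/ν = 2.170·0.572/1.01×10^-6 = 1.23×10^6
Re > 4000 → turbulent; ε/D = 2.45×10^-4
Swamee-Jain: f = 0.01509

Re ≈ 1.23×10^6; turbulent; f ≈ 0.0151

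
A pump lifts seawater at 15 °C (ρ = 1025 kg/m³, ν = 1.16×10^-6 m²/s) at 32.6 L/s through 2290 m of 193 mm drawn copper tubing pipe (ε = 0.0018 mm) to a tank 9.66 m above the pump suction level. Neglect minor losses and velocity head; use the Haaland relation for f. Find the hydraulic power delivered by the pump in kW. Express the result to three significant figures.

P_hyd ≈ 7.05 kW

V = 4Q/(πD²) = 1.114 m/s; Re = 1.85×10^5; ε/D = 9.33×10^-6; f = 0.01578
h_f = f(L/D)V²/2g = 11.85 m
Total head H = z + h_f = 9.66 + 11.85 = 21.51 m
P_hyd = ρgQH = 1025·9.81·0.0326·21.51 = 7.052 kW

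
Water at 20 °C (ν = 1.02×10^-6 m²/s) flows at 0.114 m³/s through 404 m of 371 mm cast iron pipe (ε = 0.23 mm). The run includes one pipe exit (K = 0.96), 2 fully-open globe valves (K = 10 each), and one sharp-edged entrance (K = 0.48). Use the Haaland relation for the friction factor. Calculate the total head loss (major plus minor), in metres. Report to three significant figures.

V = 4Q/(πD²) = 1.055 m/s; V²/2g = 0.05668 m
Re = 3.84×10^5, ε/D = 6.20×10^-4 → f = 0.01850 (Haaland)
Major: h_f = f(L/D)·V²/2g = 0.01850·1089·0.05668 = 1.142 m
Minor: ΣK = 21.4; h_m = ΣK·V²/2g = 1.215 m
Total H_L = 1.142 + 1.215 = 2.357 m

H_L ≈ 2.36 m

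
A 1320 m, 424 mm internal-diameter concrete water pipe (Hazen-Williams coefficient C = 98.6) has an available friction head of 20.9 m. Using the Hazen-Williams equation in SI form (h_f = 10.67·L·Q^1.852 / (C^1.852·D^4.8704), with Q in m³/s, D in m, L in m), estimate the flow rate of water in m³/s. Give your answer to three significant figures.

Rearranging: Q = [h_f·C^1.852·D^4.8704 / (10.67·L)]^(1/1.852)
Q = [20.9·98.6^1.852·0.424^4.8704 / (10.67·1320)]^0.540 = 0.3066 m³/s

Q ≈ 0.307 m³/s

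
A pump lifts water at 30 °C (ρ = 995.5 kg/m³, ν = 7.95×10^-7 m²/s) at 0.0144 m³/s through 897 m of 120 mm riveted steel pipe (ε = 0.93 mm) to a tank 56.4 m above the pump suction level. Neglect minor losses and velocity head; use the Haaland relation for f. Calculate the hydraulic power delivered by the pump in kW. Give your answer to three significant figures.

P_hyd ≈ 11.0 kW

V = 4Q/(πD²) = 1.273 m/s; Re = 1.92×10^5; ε/D = 0.00775; f = 0.03525
h_f = f(L/D)V²/2g = 21.77 m
Total head H = z + h_f = 56.4 + 21.77 = 78.17 m
P_hyd = ρgQH = 995.5·9.81·0.0144·78.17 = 10.99 kW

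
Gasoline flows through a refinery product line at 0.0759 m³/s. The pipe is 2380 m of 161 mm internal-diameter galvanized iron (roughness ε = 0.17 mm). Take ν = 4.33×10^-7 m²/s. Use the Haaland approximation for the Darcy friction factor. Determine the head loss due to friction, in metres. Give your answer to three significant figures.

V = 4Q/(πD²) = 4·0.0759/(π·0.161²) = 3.728 m/s
Re = VD/ν = 3.728·0.161/4.33×10^-7 = 1.39×10^6 → turbulent
ε/D = 0.17/161 = 0.00106
Haaland: f = 0.02012
h_f = f(L/D)V²/(2g) = 0.02012·(2380/0.161)·3.728²/(2·9.81) = 210.7 m

h_f ≈ 211 m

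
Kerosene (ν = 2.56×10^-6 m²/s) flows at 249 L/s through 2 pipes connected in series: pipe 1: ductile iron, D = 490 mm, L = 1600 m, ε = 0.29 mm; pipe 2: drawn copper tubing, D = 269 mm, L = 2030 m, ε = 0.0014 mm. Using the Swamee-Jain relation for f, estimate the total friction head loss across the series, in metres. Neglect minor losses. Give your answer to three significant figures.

Pipe 1: V = 1.320 m/s, Re = 2.53×10^5, ε/D = 5.92×10^-4, f = 0.01906, h_1 = f(L/D)V²/2g = 5.530 m
Pipe 2: V = 4.381 m/s, Re = 4.60×10^5, ε/D = 5.20×10^-6, f = 0.01337, h_2 = f(L/D)V²/2g = 98.69 m
Series → Q common, losses add: H = Σh = 104.2 m

H ≈ 104 m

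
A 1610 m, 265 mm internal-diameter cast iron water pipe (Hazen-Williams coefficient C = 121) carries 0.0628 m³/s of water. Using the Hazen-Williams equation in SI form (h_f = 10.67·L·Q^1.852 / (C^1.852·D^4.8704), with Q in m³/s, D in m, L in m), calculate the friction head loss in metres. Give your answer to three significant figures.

h_f ≈ 9.13 m

h_f = 10.67·1610·0.0628^1.852 / (121^1.852·0.265^4.8704) = 9.131 m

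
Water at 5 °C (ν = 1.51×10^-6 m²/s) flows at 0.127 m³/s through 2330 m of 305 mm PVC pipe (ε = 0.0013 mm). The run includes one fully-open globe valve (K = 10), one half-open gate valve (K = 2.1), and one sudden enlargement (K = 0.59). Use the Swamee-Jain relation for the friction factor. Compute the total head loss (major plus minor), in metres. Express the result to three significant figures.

H_L ≈ 18.4 m

V = 4Q/(πD²) = 1.738 m/s; V²/2g = 0.1540 m
Re = 3.51×10^5, ε/D = 4.26×10^-6 → f = 0.01401 (Swamee-Jain)
Major: h_f = f(L/D)·V²/2g = 0.01401·7639·0.1540 = 16.49 m
Minor: ΣK = 12.7; h_m = ΣK·V²/2g = 1.954 m
Total H_L = 16.49 + 1.954 = 18.44 m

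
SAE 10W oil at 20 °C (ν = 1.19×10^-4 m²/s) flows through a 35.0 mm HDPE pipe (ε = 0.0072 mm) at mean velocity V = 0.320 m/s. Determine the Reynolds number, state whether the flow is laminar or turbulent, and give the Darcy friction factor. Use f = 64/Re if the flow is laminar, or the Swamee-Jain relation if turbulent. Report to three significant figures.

Re ≈ 94.1; laminar; f = 64/Re ≈ 0.680

Re = VD/ν = 0.3200·0.0350/1.19×10^-4 = 94.1
Re < 2300 → laminar → f = 64/Re = 0.6800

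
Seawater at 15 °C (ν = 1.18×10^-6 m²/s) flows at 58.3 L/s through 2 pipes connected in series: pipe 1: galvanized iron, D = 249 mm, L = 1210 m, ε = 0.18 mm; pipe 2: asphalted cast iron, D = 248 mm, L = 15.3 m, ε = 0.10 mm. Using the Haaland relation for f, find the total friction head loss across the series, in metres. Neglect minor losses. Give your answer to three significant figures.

Pipe 1: V = 1.197 m/s, Re = 2.53×10^5, ε/D = 7.23×10^-4, f = 0.01944, h_1 = f(L/D)V²/2g = 6.902 m
Pipe 2: V = 1.207 m/s, Re = 2.54×10^5, ε/D = 4.03×10^-4, f = 0.01772, h_2 = f(L/D)V²/2g = 0.08118 m
Series → Q common, losses add: H = Σh = 6.983 m

H ≈ 6.98 m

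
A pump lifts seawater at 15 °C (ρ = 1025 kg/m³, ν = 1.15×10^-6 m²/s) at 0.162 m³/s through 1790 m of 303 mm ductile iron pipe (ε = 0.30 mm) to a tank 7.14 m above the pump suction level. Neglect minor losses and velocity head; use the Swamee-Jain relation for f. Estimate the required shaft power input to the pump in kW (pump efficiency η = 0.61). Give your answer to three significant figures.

P_shaft ≈ 101 kW

V = 4Q/(πD²) = 2.247 m/s; Re = 5.92×10^5; ε/D = 9.90×10^-4; f = 0.02021
h_f = f(L/D)V²/2g = 30.72 m
Total head H = z + h_f = 7.14 + 30.72 = 37.86 m
P_hyd = ρgQH = 1025·9.81·0.162·37.86 = 61.67 kW
P_shaft = P_hyd/η = 61.67/0.61 = 101.1 kW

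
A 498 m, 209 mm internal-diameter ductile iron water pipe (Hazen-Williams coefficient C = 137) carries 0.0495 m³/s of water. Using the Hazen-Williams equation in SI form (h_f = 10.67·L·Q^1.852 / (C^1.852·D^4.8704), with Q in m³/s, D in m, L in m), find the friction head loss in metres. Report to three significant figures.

h_f ≈ 4.59 m

h_f = 10.67·498·0.0495^1.852 / (137^1.852·0.209^4.8704) = 4.589 m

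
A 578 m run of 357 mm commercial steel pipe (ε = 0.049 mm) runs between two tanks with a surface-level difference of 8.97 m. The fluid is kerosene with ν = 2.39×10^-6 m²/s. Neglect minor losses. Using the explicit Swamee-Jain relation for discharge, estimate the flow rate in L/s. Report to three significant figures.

Swamee-Jain (Type II): Q = -0.965·√(gD⁵h_f/L)·ln[ε/(3.7D) + √(3.17ν²L/(gD³h_f))]
√(gD⁵h_f/L) = √(9.81·0.357⁵·8.97/578) = 0.02971
ε/(3.7D) = 3.71×10^-5; √(3.17ν²L/(gD³h_f)) = 5.11×10^-5
Q = -0.965·0.02971·ln(8.822×10^-5) = 0.2677 m³/s
Check: V = 2.67 m/s, Re = 3.99×10^5, f = 0.01525, h_f = 9.00 m ≈ 8.97 m ✓

Q ≈ 268 L/s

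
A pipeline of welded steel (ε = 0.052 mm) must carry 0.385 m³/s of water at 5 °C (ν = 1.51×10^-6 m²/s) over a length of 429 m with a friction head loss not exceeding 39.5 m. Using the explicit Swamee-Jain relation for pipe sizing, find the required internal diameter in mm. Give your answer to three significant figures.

Swamee-Jain (Type III): D = 0.66·[ε^1.25·(LQ²/(gh_f))^4.75 + ν·Q^9.4·(L/(gh_f))^5.2]^0.04
LQ²/(gh_f) = 0.1641; L/(gh_f) = 1.107
Term 1 = ε^1.25·(…)^4.75 = 8.26×10^-10; Term 2 = ν·Q^9.4·(…)^5.2 = 3.25×10^-10
D = 0.66·(8.26×10^-10 + 3.25×10^-10)^0.04 = 0.2897 m = 290 mm
Check: V = 5.84 m/s, Re = 1.12×10^6, f = 0.01444, h_f = 37.2 m ≈ 39.5 m ✓

D ≈ 290 mm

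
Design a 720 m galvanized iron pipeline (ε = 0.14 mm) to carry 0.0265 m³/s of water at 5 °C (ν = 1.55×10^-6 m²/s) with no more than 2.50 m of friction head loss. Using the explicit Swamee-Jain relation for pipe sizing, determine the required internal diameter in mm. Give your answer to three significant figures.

Swamee-Jain (Type III): D = 0.66·[ε^1.25·(LQ²/(gh_f))^4.75 + ν·Q^9.4·(L/(gh_f))^5.2]^0.04
LQ²/(gh_f) = 0.02062; L/(gh_f) = 29.36
Term 1 = ε^1.25·(…)^4.75 = 1.50×10^-13; Term 2 = ν·Q^9.4·(…)^5.2 = 1.00×10^-13
D = 0.66·(1.50×10^-13 + 1.00×10^-13)^0.04 = 0.2068 m = 207 mm
Check: V = 0.789 m/s, Re = 1.05×10^5, f = 0.02103, h_f = 2.33 m ≈ 2.50 m ✓

D ≈ 207 mm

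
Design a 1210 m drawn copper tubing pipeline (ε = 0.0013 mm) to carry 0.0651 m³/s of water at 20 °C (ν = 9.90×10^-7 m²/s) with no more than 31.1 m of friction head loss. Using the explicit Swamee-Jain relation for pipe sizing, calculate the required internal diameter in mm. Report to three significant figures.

D ≈ 181 mm

Swamee-Jain (Type III): D = 0.66·[ε^1.25·(LQ²/(gh_f))^4.75 + ν·Q^9.4·(L/(gh_f))^5.2]^0.04
LQ²/(gh_f) = 0.01681; L/(gh_f) = 3.966
Term 1 = ε^1.25·(…)^4.75 = 1.64×10^-16; Term 2 = ν·Q^9.4·(…)^5.2 = 9.01×10^-15
D = 0.66·(1.64×10^-16 + 9.01×10^-15)^0.04 = 0.1812 m = 181 mm
Check: V = 2.53 m/s, Re = 4.62×10^5, f = 0.01339, h_f = 29.1 m ≈ 31.1 m ✓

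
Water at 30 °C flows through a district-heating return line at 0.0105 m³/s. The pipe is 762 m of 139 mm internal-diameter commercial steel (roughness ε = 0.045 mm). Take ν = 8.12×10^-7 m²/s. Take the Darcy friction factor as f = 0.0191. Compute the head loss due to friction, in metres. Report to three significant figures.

h_f ≈ 2.56 m

V = 4Q/(πD²) = 4·0.0105/(π·0.139²) = 0.6919 m/s
h_f = f(L/D)V²/(2g) = 0.01910·(762/0.139)·0.6919²/(2·9.81) = 2.555 m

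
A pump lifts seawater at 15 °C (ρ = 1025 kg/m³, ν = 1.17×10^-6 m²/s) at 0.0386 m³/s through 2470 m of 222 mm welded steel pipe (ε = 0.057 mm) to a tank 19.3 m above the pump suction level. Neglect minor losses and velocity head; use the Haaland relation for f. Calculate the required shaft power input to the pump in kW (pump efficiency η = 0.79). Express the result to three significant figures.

P_shaft ≈ 14.3 kW

V = 4Q/(πD²) = 0.9972 m/s; Re = 1.89×10^5; ε/D = 2.57×10^-4; f = 0.01736
h_f = f(L/D)V²/2g = 9.787 m
Total head H = z + h_f = 19.3 + 9.787 = 29.09 m
P_hyd = ρgQH = 1025·9.81·0.0386·29.09 = 11.29 kW
P_shaft = P_hyd/η = 11.29/0.79 = 14.29 kW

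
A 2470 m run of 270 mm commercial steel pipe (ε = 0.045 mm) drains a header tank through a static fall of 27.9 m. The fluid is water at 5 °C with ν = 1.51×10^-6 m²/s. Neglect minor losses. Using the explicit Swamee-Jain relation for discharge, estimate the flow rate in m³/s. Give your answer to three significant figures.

Q ≈ 0.112 m³/s

Swamee-Jain (Type II): Q = -0.965·√(gD⁵h_f/L)·ln[ε/(3.7D) + √(3.17ν²L/(gD³h_f))]
√(gD⁵h_f/L) = √(9.81·0.270⁵·27.9/2470) = 0.01261
ε/(3.7D) = 4.50×10^-5; √(3.17ν²L/(gD³h_f)) = 5.76×10^-5
Q = -0.965·0.01261·ln(1.026×10^-4) = 0.1118 m³/s
Check: V = 1.95 m/s, Re = 3.49×10^5, f = 0.01576, h_f = 28.0 m ≈ 27.9 m ✓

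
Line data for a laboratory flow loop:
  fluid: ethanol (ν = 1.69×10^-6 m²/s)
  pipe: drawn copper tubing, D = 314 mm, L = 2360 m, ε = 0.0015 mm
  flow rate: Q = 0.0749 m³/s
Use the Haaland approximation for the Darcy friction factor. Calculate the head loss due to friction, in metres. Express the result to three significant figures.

h_f ≈ 5.68 m

V = 4Q/(πD²) = 4·0.0749/(π·0.314²) = 0.9672 m/s
Re = VD/ν = 0.9672·0.314/1.69×10^-6 = 1.80×10^5 → turbulent
ε/D = 0.0015/314 = 4.78×10^-6
Haaland: f = 0.01585
h_f = f(L/D)V²/(2g) = 0.01585·(2360/0.314)·0.9672²/(2·9.81) = 5.681 m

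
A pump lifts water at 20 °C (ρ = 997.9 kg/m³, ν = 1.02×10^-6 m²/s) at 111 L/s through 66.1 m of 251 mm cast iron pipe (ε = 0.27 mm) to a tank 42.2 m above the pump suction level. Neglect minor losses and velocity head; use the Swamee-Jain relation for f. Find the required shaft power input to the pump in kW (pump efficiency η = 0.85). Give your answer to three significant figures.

P_shaft ≈ 55.7 kW

V = 4Q/(πD²) = 2.243 m/s; Re = 5.52×10^5; ε/D = 0.00108; f = 0.02062
h_f = f(L/D)V²/2g = 1.393 m
Total head H = z + h_f = 42.2 + 1.393 = 43.59 m
P_hyd = ρgQH = 997.9·9.81·0.111·43.59 = 47.37 kW
P_shaft = P_hyd/η = 47.37/0.85 = 55.73 kW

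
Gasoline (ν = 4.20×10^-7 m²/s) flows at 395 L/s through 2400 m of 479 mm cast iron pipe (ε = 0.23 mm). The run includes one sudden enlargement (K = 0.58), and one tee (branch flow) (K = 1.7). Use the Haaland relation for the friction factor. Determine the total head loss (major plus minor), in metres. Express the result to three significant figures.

V = 4Q/(πD²) = 2.192 m/s; V²/2g = 0.2449 m
Re = 2.50×10^6, ε/D = 4.80×10^-4 → f = 0.01677 (Haaland)
Major: h_f = f(L/D)·V²/2g = 0.01677·5010·0.2449 = 20.57 m
Minor: ΣK = 2.28; h_m = ΣK·V²/2g = 0.5584 m
Total H_L = 20.57 + 0.5584 = 21.13 m

H_L ≈ 21.1 m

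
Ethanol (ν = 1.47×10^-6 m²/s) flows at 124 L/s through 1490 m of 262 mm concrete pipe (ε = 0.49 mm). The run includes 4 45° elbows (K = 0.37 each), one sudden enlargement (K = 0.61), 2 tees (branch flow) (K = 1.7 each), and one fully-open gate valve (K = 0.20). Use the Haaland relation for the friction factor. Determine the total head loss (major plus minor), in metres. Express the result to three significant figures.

H_L ≈ 37.5 m

V = 4Q/(πD²) = 2.300 m/s; V²/2g = 0.2696 m
Re = 4.10×10^5, ε/D = 0.00187 → f = 0.02346 (Haaland)
Major: h_f = f(L/D)·V²/2g = 0.02346·5687·0.2696 = 35.98 m
Minor: ΣK = 5.69; h_m = ΣK·V²/2g = 1.534 m
Total H_L = 35.98 + 1.534 = 37.51 m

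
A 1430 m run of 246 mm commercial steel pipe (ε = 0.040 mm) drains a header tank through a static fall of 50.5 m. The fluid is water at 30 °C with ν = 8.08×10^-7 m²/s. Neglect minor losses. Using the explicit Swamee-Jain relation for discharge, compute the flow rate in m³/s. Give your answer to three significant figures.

Q ≈ 0.165 m³/s

Swamee-Jain (Type II): Q = -0.965·√(gD⁵h_f/L)·ln[ε/(3.7D) + √(3.17ν²L/(gD³h_f))]
√(gD⁵h_f/L) = √(9.81·0.246⁵·50.5/1430) = 0.01767
ε/(3.7D) = 4.39×10^-5; √(3.17ν²L/(gD³h_f)) = 2.00×10^-5
Q = -0.965·0.01767·ln(6.398×10^-5) = 0.1646 m³/s
Check: V = 3.46 m/s, Re = 1.05×10^6, f = 0.01429, h_f = 50.8 m ≈ 50.5 m ✓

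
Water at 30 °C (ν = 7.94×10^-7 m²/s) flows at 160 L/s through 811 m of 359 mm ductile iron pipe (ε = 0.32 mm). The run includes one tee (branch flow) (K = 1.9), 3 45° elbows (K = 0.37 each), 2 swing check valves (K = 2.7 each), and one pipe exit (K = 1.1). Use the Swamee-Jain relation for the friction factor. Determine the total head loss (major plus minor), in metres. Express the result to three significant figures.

V = 4Q/(πD²) = 1.581 m/s; V²/2g = 0.1273 m
Re = 7.15×10^5, ε/D = 8.91×10^-4 → f = 0.01966 (Swamee-Jain)
Major: h_f = f(L/D)·V²/2g = 0.01966·2259·0.1273 = 5.657 m
Minor: ΣK = 9.51; h_m = ΣK·V²/2g = 1.211 m
Total H_L = 5.657 + 1.211 = 6.868 m

H_L ≈ 6.87 m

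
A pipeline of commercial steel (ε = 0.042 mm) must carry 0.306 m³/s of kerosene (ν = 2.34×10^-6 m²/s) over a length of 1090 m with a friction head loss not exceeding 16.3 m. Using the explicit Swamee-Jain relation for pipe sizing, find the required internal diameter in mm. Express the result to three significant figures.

D ≈ 382 mm

Swamee-Jain (Type III): D = 0.66·[ε^1.25·(LQ²/(gh_f))^4.75 + ν·Q^9.4·(L/(gh_f))^5.2]^0.04
LQ²/(gh_f) = 0.6383; L/(gh_f) = 6.817
Term 1 = ε^1.25·(…)^4.75 = 4.01×10^-7; Term 2 = ν·Q^9.4·(…)^5.2 = 7.41×10^-7
D = 0.66·(4.01×10^-7 + 7.41×10^-7)^0.04 = 0.3818 m = 382 mm
Check: V = 2.67 m/s, Re = 4.36×10^5, f = 0.01481, h_f = 15.4 m ≈ 16.3 m ✓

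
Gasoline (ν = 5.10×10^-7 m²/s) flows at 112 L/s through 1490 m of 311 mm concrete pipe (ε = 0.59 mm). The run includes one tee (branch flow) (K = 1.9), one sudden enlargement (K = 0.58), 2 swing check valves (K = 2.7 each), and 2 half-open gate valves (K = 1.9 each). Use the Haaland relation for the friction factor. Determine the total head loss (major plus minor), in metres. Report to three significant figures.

H_L ≈ 13.7 m

V = 4Q/(πD²) = 1.474 m/s; V²/2g = 0.1108 m
Re = 8.99×10^5, ε/D = 0.00190 → f = 0.02333 (Haaland)
Major: h_f = f(L/D)·V²/2g = 0.02333·4791·0.1108 = 12.38 m
Minor: ΣK = 11.7; h_m = ΣK·V²/2g = 1.294 m
Total H_L = 12.38 + 1.294 = 13.68 m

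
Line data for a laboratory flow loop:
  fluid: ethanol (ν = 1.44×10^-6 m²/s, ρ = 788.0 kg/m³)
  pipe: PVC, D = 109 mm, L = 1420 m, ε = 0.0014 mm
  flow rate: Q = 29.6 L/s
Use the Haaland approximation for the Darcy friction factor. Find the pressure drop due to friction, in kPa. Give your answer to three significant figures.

Δp ≈ 777 kPa

V = 4Q/(πD²) = 4·0.0296/(π·0.109²) = 3.172 m/s
Re = VD/ν = 3.172·0.109/1.44×10^-6 = 2.40×10^5 → turbulent
ε/D = 0.0014/109 = 1.28×10^-5
Haaland: f = 0.01505
h_f = f(L/D)V²/(2g) = 0.01505·(1420/0.109)·3.172²/(2·9.81) = 100.6 m
Δp = ρg·h_f = 788.0·9.81·100.6 = 777.3 kPa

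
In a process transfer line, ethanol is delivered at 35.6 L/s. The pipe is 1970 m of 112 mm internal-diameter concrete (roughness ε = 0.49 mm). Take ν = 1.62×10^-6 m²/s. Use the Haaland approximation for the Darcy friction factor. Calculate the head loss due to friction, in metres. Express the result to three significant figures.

h_f ≈ 347 m

V = 4Q/(πD²) = 4·0.0356/(π·0.112²) = 3.613 m/s
Re = VD/ν = 3.613·0.112/1.62×10^-6 = 2.50×10^5 → turbulent
ε/D = 0.49/112 = 0.00437
Haaland: f = 0.02961
h_f = f(L/D)V²/(2g) = 0.02961·(1970/0.112)·3.613²/(2·9.81) = 346.6 m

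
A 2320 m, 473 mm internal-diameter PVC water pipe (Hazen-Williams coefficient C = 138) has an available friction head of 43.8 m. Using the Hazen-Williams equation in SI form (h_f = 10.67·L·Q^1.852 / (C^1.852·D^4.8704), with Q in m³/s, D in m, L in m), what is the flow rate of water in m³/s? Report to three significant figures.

Rearranging: Q = [h_f·C^1.852·D^4.8704 / (10.67·L)]^(1/1.852)
Q = [43.8·138^1.852·0.473^4.8704 / (10.67·2320)]^0.540 = 0.6292 m³/s

Q ≈ 0.629 m³/s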